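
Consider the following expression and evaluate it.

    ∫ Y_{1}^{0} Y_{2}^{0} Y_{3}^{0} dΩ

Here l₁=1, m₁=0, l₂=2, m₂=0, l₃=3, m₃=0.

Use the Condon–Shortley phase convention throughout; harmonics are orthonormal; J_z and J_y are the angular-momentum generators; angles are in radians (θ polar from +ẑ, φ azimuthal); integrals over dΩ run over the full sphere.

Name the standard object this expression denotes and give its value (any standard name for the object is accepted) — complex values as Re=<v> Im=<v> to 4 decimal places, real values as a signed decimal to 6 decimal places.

Gaunt coefficient, +0.247767

This is a Gaunt coefficient — the integral of a triple product of spherical harmonics over the sphere.
Rules hold: Σm=0, L=6 even, 1≤3≤3.
N = 3·5·7 = 105
Δ = 0!·2!·4!/7! = 1/105
Racah Σ t=0..0: t=0:+1/4 = 1/4
⇒ 3j(1 2 3; 0 0 0)² = 3/35, sgn -1
(m-triple is (0,0,0) — same symbol as above.)
4πI² = N·(3j₀)²·(3jₘ)² = 27/35
I = +1·√(0.771429/4π) = 0.24776670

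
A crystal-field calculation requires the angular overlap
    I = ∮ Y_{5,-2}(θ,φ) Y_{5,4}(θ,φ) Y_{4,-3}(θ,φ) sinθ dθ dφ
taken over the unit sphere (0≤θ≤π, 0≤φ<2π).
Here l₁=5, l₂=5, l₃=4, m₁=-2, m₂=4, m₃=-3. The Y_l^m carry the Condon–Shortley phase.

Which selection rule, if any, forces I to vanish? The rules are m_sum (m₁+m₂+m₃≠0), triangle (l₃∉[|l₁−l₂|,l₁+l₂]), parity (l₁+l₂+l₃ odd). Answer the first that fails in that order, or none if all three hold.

Σmᵢ = -1  ✗
l₃∈[|l₁−l₂|,l₁+l₂]=[0,10], have l₃=4
Σlᵢ = 14 ⇒ even

m_sum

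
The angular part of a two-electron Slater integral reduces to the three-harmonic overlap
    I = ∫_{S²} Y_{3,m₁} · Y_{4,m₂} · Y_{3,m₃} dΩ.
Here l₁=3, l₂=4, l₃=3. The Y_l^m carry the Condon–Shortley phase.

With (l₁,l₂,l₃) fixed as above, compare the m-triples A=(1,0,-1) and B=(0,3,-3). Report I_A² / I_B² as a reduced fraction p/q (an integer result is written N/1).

1/63

l's match ⇒ only the (l;m) 3-j factors differ between A and B.
A: triangle coeff Δ(3,4,3) = 1/34650; Σ_t [0,2]: t=0:+1/1152 t=1:−1/36 t=2:+1/32 = 5/1152; (3j)²=1/1386 [(3 4 3; 1 0 -1)], sign=+1
B: triangle coeff Δ(3,4,3) = 1/34650; Σ_t [3,3]: t=3:−1/288 = -1/288; (3j)²=1/22 [(3 4 3; 0 3 -3)], sign=-1
I_A²/I_B² = (1/1386)/(1/22) = 1/63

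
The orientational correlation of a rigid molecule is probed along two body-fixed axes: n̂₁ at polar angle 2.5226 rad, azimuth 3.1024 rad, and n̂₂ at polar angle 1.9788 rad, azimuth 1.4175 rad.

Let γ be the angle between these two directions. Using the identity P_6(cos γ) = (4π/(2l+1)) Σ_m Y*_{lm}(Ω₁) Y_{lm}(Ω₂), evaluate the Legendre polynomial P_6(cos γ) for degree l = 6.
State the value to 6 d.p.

0.050991

Addition theorem: P_6(cos γ) = (4π/13) Σ_m Y*_{lm}(Ω₁) Y_{lm}(Ω₂), m = −6…6:
  m=-6: Y*=(0.017924, -0.004294)  Y=(-0.175108, -0.229858)  product (-0.004126, -0.003368)
  m=-5: Y*=(0.087910, -0.017451)  Y=(-0.300113, 0.311687)  product (-0.020944, 0.032638)
  m=-4: Y*=(0.251491, -0.039753)  Y=(0.151578, 0.106661)  product (0.042361, 0.020799)
  m=-3: Y*=(0.442203, -0.052234)  Y=(-0.112521, 0.227172)  product (-0.037891, 0.106334)
  m=-2: Y*=(0.391413, -0.030744)  Y=(0.265778, 0.084139)  product (0.106616, 0.024762)
  m=-1: Y*=(-0.073806, 0.002894)  Y=(-0.025086, 0.162362)  product (0.001382, -0.012056)
  m=+0: Y*=(-0.415154, -0.000000)  Y=(0.293975, 0.000000)  product (-0.122045, -0.000000)
  m=+1: Y*=(0.073806, 0.002894)  Y=(0.025086, 0.162362)  product (0.001382, 0.012056)
  m=+2: Y*=(0.391413, 0.030744)  Y=(0.265778, -0.084139)  product (0.106616, -0.024762)
  m=+3: Y*=(-0.442203, -0.052234)  Y=(0.112521, 0.227172)  product (-0.037891, -0.106334)
  m=+4: Y*=(0.251491, 0.039753)  Y=(0.151578, -0.106661)  product (0.042361, -0.020799)
  m=+5: Y*=(-0.087910, -0.017451)  Y=(0.300113, 0.311687)  product (-0.020944, -0.032638)
  m=+6: Y*=(0.017924, 0.004294)  Y=(-0.175108, 0.229858)  product (-0.004126, 0.003368)
Σ over m = (0.052750, -0.000000); ×(4π/13) → (0.050991, -0.000000). Real part: 0.050991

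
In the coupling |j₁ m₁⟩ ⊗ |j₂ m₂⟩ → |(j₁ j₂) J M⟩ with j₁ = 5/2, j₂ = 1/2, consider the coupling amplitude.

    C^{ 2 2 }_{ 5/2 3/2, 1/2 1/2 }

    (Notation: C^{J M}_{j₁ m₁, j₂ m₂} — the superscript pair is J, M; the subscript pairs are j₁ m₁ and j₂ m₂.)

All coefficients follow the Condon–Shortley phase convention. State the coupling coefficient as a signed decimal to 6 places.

√[5·1!4!0!/6! · 4!1!1!0!4!0!] = √(96)
  +(−1)^1/∏(1,0,0,0,4,0)! = -1/24  (running -1/24)
⟨..|..⟩ = √(96)·(-1/24) = -0.408248

−√(1/6) ≈ -0.408248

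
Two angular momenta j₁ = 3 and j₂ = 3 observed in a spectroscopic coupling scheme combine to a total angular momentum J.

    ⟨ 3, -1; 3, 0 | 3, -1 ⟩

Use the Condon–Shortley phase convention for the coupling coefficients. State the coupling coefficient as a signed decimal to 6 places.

+0.408248  (= +√(1/6))

j₁+j₂−J=3  J+j₁−j₂=3  J−j₁+j₂=3  j₁+j₂+J+1=10
(j₁±m₁, j₂±m₂, J±M) = (2,4,3,3,2,4)
P² = 864/25
sum k=1..3:
  [1] −1/24 = -1/24
  [2] +1/8 = 1/8
  [3] −1/72 = -1/72
S = 5/72
C² = P²·S² = 1/6 ; C = +0.408248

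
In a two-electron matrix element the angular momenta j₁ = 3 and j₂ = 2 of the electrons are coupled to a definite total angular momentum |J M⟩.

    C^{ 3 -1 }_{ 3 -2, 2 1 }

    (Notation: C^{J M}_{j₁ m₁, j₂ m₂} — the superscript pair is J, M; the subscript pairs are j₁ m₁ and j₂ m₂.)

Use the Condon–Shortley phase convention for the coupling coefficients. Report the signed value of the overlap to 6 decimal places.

j₁+j₂−J=2  J+j₁−j₂=4  J−j₁+j₂=2  j₁+j₂+J+1=9
(j₁±m₁, j₂±m₂, J±M) = (1,5,3,1,2,4)
P² = 64
sum k=1..2:
  [1] −1/48 = -1/48
  [2] +1/12 = 1/12
S = 1/16
C² = P²·S² = 1/4 ; C = +0.500000

+√(1/4) ≈ +0.500000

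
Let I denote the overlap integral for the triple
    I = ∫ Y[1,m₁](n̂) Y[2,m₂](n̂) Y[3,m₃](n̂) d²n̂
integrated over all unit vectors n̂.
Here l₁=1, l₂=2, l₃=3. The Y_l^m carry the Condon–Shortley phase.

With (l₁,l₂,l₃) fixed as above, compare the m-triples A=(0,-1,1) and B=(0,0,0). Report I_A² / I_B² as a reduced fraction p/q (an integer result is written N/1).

Same 1,2,3: normalisation and zero-m 3j drop out of the ratio.
A: Δ: 0! 2! 4! / 7! → 1/105; sum: t=0:+1/6 = 1/6; 3j²(1 2 3; 0 -1 1) = Δ·Π!·Σ² = 8/105  (sign +1)
B: Δ: 0! 2! 4! / 7! → 1/105; sum: t=0:+1/4 = 1/4; 3j²(1 2 3; 0 0 0) = Δ·Π!·Σ² = 3/35  (sign -1)
I_A²/I_B² = (8/105)/(3/35) = 8/9

8/9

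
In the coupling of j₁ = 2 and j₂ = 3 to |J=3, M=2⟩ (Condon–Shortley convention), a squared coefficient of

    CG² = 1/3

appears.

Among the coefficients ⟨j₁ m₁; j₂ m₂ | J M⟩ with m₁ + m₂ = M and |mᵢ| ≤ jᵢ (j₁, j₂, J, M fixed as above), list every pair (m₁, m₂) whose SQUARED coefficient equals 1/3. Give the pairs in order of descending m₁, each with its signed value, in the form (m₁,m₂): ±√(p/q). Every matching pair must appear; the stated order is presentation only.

Admissible pairs with m₁+m₂ = M = 2: (-1,3), (0,2), (1,1), (2,0)
  (m₁,m₂)=(2,0): CG² = 1/3, CG = +√(1/3)   ← matches the target
  (m₁,m₂)=(1,1): CG² = 1/4, CG = −√(1/4)
  (m₁,m₂)=(0,2): CG² = 0/1, CG = 0
  (m₁,m₂)=(-1,3): CG² = 5/12, CG = +√(5/12)
Pairs with CG² = 1/3: (2,0): +√(1/3)

(2,0): +√(1/3)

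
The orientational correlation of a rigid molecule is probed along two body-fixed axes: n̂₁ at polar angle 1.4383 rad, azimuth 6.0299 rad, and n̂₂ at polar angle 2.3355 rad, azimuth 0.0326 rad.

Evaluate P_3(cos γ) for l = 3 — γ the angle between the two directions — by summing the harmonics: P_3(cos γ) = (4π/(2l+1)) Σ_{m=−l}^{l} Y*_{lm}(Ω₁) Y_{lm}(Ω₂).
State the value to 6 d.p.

Summing Y*_{l m}(θ₁,φ₁)·Y_{l m}(θ₂,φ₂) over m ∈ [−3, 3]; prefactor 4π/(2·3+1) = 1.795196:
  [-3]  conj(Y_{3,-3})(Ω₁) = 0.29458 - 0.27990j ; Y_{3,-3}(Ω₂) = 0.15601 - 0.01531j ; Δ = 0.04167 - 0.04818j
  [-2]  conj(Y_{3,-2})(Ω₁) = 0.11600 - 0.06436j ; Y_{3,-2}(Ω₂) = -0.36763 + 0.02400j ; Δ = -0.04110 + 0.02645j
  [-1]  conj(Y_{3,-1})(Ω₁) = -0.28306 + 0.07327j ; Y_{3,-1}(Ω₂) = 0.32551 - 0.01062j ; Δ = -0.09136 + 0.02685j
  [+0]  conj(Y_{3,0})(Ω₁) = -0.14360 + 0.00000j ; Y_{3,0}(Ω₂) = 0.15590 + 0.00000j ; Δ = -0.02239 + 0.00000j
  [+1]  conj(Y_{3,1})(Ω₁) = 0.28306 + 0.07327j ; Y_{3,1}(Ω₂) = -0.32551 - 0.01062j ; Δ = -0.09136 - 0.02685j
  [+2]  conj(Y_{3,2})(Ω₁) = 0.11600 + 0.06436j ; Y_{3,2}(Ω₂) = -0.36763 - 0.02400j ; Δ = -0.04110 - 0.02645j
  [+3]  conj(Y_{3,3})(Ω₁) = -0.29458 - 0.27990j ; Y_{3,3}(Ω₂) = -0.15601 - 0.01531j ; Δ = 0.04167 + 0.04818j
Accumulated sum -0.20396 + 0.00000j; after 4π/(2l+1) scaling, -0.36615 + 0.00000j ⇒ P_3 = -0.366153

-0.366153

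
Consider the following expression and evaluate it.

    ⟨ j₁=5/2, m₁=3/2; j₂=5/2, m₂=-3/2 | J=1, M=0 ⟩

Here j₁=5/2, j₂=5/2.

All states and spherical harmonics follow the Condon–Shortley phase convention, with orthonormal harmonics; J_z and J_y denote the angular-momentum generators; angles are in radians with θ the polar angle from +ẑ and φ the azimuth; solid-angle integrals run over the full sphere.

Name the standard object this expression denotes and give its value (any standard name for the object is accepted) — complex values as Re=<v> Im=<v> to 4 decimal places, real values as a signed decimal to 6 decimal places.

This is a Clebsch–Gordan (vector-coupling) coefficient.
√[3·4!1!1!/7! · 4!1!1!4!1!1!] = √(288/35)
  +(−1)^0/∏(0,4,1,1,0,0)! = 1/24  (running 1/24)
  +(−1)^1/∏(1,3,0,0,1,1)! = -1/6  (running -1/8)
⟨..|..⟩ = √(288/35)·(-1/8) = -0.358569

Clebsch–Gordan coefficient, −√(9/70) ≈ -0.358569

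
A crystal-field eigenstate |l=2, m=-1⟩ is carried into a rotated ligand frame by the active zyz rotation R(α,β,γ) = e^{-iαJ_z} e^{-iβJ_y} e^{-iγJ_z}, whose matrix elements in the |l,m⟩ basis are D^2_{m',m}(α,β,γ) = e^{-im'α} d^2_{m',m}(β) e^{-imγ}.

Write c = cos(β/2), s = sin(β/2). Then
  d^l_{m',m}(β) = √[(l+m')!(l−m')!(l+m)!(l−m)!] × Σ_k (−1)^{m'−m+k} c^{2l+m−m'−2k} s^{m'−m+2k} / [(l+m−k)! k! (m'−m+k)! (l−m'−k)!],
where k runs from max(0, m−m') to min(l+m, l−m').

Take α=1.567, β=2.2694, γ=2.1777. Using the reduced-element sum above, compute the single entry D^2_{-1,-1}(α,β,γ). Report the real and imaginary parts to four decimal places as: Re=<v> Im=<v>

Re=0.3360 Im=0.2314

First d^2_{-1,-1}(β=2.2694), then the phase factors e^{-i(-1)α} and e^{-i(-1)γ}:
Half-angle: c=0.422404, s=0.906407. N=√(1·6·1·6)=6.000000
k: max(0,(-1)−(-1))=0 … min(2+(-1),2−(-1))=1
  k=0: (−1)^0·6.0000/(6)·0.4224^4·0.9064^0 = +0.031836
  k=1: (−1)^1·6.0000/(2)·0.4224^2·0.9064^2 = -0.439769
d^2_{-1,-1}(2.2694) = +0.031836 -0.439769 = -0.407934
Attach z-rotation phases: D = e^{-i(-1)(1.5670)}·(-0.407934)·e^{-i(-1)(2.1777)} = +0.335965+0.231382i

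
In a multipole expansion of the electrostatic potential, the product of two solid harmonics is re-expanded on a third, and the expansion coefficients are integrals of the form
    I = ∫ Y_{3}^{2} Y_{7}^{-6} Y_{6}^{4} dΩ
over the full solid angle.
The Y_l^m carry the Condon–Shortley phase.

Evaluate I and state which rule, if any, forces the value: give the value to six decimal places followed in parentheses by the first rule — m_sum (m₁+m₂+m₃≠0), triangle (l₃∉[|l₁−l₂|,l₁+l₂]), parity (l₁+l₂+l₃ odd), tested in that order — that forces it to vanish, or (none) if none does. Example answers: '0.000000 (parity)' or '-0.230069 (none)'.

0.183421 (none)

Checks pass: Σm=0; 16 even; l₃=6∈[4,10].
(2·3+1)(2·7+1)(2·6+1) = 1365
Δ: 4! 2! 10! / 17! → 1/2042040
sum: t=1:−1/207360 t=2:+1/57600 t=3:−1/207360 = 1/129600
3j²(3 7 6; 0 0 0) = Δ·Π!·Σ² = 168/12155  (sign +1)
sum: t=0:+1/8709120 t=1:−1/43545600 = 1/10886400
3j²(3 7 6; 2 -6 4) = Δ·Π!·Σ² = 8/357  (sign +1)
combine: 4πI² = 1365·168/12155·8/357 = 1344/3179
take √, sign +1: I = 0.18342116
No selection rule forces the value: the integral is nonzero (none).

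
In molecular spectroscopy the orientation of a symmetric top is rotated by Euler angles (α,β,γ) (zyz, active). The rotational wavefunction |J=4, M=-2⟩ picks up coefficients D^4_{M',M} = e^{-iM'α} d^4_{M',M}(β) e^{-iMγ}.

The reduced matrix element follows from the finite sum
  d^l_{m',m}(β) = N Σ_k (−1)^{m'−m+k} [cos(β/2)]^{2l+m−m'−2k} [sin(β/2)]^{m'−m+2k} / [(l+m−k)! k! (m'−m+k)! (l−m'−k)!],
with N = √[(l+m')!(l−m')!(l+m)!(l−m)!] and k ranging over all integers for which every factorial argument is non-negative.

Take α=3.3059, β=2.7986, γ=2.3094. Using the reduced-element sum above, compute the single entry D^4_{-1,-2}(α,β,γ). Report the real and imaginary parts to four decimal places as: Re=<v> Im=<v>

First d^4_{-1,-2}(β=2.7986), then the phase factors e^{-i(-1)α} and e^{-i(-2)γ}:
c=cos(2.798600/2)=0.170657, s=sin(2.798600/2)=0.985331; N=√[6·120·2·720]=1018.233765
The bounds max(0,m−m')=0 and min(l+m,l−m')=2 give 3 terms
  k=0: (−1)^1·1018.2338/(240)·0.1707^7·0.9853^1 = -0.000018
  k=1: (−1)^2·1018.2338/(48)·0.1707^5·0.9853^3 = +0.002937
  k=2: (−1)^3·1018.2338/(72)·0.1707^3·0.9853^5 = -0.065282
d^4_{-1,-2}(2.7986) = -0.000018 +0.002937 -0.065282 = -0.062363
D = (-0.986532-0.163569i)·(-0.062363)·(-0.093452-0.995624i) = +0.004407-0.062207i

Re=0.0044 Im=-0.0622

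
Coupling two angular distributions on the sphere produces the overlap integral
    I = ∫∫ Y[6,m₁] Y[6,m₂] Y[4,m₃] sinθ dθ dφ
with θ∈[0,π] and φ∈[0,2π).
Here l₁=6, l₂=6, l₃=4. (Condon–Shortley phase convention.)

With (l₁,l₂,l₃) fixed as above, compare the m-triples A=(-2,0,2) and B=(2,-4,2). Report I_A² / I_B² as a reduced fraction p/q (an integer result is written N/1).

Shared (l₁,l₂,l₃)=(6,6,4): N and (l;000)² cancel in I_A²/I_B².
A: Δ = 8!·4!·4!/17! = 1/15315300; Racah Σ t=4..6: t=4:+1/55296 t=5:−1/25920 t=6:+1/138240 = -11/829440; ⇒ 3j(6 6 4; -2 0 2)² = 11/1326, sgn -1
B: Δ = 8!·4!·4!/17! = 1/15315300; Racah Σ t=0..2: t=0:+1/3870720 t=1:−1/181440 t=2:+1/138240 = 23/11612160; ⇒ 3j(6 6 4; 2 -4 2)² = 529/204204, sgn +1
I_A²/I_B² = (11/1326)/(529/204204) = 1694/529

1694/529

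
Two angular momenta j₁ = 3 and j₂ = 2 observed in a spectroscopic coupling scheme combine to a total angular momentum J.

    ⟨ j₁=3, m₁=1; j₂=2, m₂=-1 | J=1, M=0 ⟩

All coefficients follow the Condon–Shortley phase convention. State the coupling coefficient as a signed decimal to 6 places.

triangle: 4!·2!·0!/7! = 48/5040
(j±m)!: 4!·2!·1!·3!·1!·1! = 288
prefactor² = (2J+1)·Δ·N² = 288/35
  k=1: −1/(1!·3!·1!·0!·1!·0!) = -1/6
Σ = -1/6  ⇒  CG² = 288/35·(-1/6)² = 8/35
CG = −√(8/35) = -0.478091

−√(8/35) ≈ -0.478091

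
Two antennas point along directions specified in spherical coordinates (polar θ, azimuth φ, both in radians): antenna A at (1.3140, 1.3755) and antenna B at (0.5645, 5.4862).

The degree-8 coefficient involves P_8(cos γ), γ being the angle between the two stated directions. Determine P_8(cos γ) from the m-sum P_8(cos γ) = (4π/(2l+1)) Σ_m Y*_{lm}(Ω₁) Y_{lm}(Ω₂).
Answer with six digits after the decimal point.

Expand P_8 via completeness: Σ_{m} conj(Y_{8,m}) at Ω₁ times Y_{8,m} at Ω₂ —
  m=-8: (+0.003326-0.394743i) × (+0.003444+0.000320i) = +0.000138-0.001359i  (running Σ = +0.000138-0.001359i)
  m=-7: (-0.406069-0.083889i) × (+0.016651-0.014148i) = -0.007948+0.004348i  (running Σ = -0.007811+0.002990i)
  m=-6: (+0.003878-0.009197i) × (+0.005951-0.085464i) = -0.000763-0.000386i  (running Σ = -0.008573+0.002603i)
  m=-5: (-0.294370-0.198942i) × (-0.154303-0.173304i) = +0.010945+0.081713i  (running Σ = +0.002371+0.084316i)
  m=-4: (-0.085501+0.084783i) × (-0.430702-0.019977i) = +0.038519-0.034808i  (running Σ = +0.040890+0.049508i)
  m=-3: (-0.164833-0.248385i) × (-0.356269+0.332323i) = +0.141269+0.033714i  (running Σ = +0.182159+0.083222i)
  m=-2: (-0.159619+0.065723i) × (-0.003641+0.157087i) = -0.009743-0.025313i  (running Σ = +0.172416+0.057909i)
  m=-1: (-0.051966-0.262697i) × (-0.247710-0.253518i) = -0.053726+0.078247i  (running Σ = +0.118690+0.136156i)
  m=0: (-0.186780-0.000000i) × (-0.286862+0.000000i) = +0.053580+0.000000i  (running Σ = +0.172270+0.136156i)
  m=1: (+0.051966-0.262697i) × (+0.247710-0.253518i) = -0.053726-0.078247i  (running Σ = +0.118544+0.057909i)
  m=2: (-0.159619-0.065723i) × (-0.003641-0.157087i) = -0.009743+0.025313i  (running Σ = +0.108801+0.083222i)
  m=3: (+0.164833-0.248385i) × (+0.356269+0.332323i) = +0.141269-0.033714i  (running Σ = +0.250070+0.049508i)
  m=4: (-0.085501-0.084783i) × (-0.430702+0.019977i) = +0.038519+0.034808i  (running Σ = +0.288589+0.084316i)
  m=5: (+0.294370-0.198942i) × (+0.154303-0.173304i) = +0.010945-0.081713i  (running Σ = +0.299533+0.002603i)
  m=6: (+0.003878+0.009197i) × (+0.005951+0.085464i) = -0.000763+0.000386i  (running Σ = +0.298770+0.002990i)
  m=7: (+0.406069-0.083889i) × (-0.016651-0.014148i) = -0.007948-0.004348i  (running Σ = +0.290822-0.001359i)
  m=8: (+0.003326+0.394743i) × (+0.003444-0.000320i) = +0.000138+0.001359i  (running Σ = +0.290960+0.000000i)
Accumulated sum +0.290960+0.000000i; after 4π/(2l+1) scaling, +0.215077+0.000000i ⇒ P_8 = 0.215077

0.215077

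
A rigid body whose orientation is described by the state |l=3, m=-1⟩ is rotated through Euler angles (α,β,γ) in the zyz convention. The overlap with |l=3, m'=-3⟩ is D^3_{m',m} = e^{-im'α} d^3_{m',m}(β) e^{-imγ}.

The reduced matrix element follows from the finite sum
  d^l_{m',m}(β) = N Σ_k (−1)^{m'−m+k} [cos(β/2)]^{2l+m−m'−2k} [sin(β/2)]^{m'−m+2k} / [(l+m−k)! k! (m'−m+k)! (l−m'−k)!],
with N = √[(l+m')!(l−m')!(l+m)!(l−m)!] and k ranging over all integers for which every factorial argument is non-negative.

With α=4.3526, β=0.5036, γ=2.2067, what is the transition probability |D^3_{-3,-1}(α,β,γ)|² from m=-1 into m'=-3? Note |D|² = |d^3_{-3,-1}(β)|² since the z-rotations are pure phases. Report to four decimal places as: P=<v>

D^3_{-3,-1}(4.3526,0.5036,2.2067) = e^{-i·-3·4.3526}·d^3_{-3,-1}(0.5036)·e^{-i·-1·2.2067}. Compute d first:
Half-angle: c=0.968466, s=0.249148. N=√(1·720·2·24)=185.903201
k: max(0,(-1)−(-3))=2 … min(3+(-1),3−(-3))=2
  k=2: (−1)^0·185.9032/(48)·0.9685^4·0.2491^2 = +0.211493
d^3_{-3,-1}(0.5036) = +0.211493
|D^3_{-3,-1}|² = |d^3_{-3,-1}(β)|² = (+0.211493)² = 0.044729 (the z-rotation phases have unit modulus)

P=0.0447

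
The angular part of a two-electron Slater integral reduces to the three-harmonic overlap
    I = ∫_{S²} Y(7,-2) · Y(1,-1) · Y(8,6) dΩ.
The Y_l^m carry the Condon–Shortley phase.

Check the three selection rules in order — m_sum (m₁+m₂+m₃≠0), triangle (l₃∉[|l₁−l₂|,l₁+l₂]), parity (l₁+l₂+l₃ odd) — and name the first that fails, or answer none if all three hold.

Σmᵢ = 3  ✗
l₃∈[|l₁−l₂|,l₁+l₂]=[6,8], have l₃=8
Σlᵢ = 16 ⇒ even

m_sum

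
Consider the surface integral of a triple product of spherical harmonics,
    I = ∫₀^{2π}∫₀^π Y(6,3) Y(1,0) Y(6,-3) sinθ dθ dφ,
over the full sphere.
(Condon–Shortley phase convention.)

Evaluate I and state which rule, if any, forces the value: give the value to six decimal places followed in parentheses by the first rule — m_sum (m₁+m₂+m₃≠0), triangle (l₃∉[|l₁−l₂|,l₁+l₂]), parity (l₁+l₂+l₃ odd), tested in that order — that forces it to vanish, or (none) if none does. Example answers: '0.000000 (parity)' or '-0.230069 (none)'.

l₁+l₂+l₃=13 is odd: 3j(l;000)=0 ⇒ I=0

0.000000 (parity)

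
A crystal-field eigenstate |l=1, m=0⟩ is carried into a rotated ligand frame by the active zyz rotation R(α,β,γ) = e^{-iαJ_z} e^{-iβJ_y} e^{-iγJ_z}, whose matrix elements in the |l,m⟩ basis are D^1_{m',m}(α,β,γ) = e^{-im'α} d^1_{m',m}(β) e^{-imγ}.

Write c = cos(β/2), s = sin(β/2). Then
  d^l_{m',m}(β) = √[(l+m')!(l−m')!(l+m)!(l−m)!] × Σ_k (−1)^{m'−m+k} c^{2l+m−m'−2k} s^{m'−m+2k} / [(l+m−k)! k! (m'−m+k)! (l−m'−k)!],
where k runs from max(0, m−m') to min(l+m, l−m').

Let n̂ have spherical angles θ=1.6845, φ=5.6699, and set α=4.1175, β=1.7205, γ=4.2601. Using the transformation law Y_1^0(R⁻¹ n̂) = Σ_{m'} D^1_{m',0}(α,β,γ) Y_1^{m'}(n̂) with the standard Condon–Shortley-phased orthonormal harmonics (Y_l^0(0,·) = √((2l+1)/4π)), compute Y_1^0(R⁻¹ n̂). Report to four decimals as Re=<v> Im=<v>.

Re=0.0171 Im=0.0000

Need the full column D^1_{m',0} for m'=−1..1 at α=4.1175, β=1.7205, γ=4.2601.
cos(β/2)=0.652248, sin(β/2)=0.758006
d^1_{-1,0}: single k=1 term ⇒ +0.699198;  D = -0.391842-0.579083i
d^1_{0,0}: k∈[0..1] ⇒ +0.425427 -0.574573 = -0.149145;  D = -0.149145+0.000000i
d^1_{1,0}: single k=0 term ⇒ -0.699198;  D = +0.391842-0.579083i
Y_1^{m'}(θ=1.6845,φ=5.6699) and Σ D·Y over m':
  (-0.3918-0.5791i)·(+0.2807+0.1976i)  (-0.1491+0.0000i)·(-0.0554+0.0000i)  (+0.3918-0.5791i)·(-0.2807+0.1976i)
Y_1^0(R⁻¹ n̂) = +0.017098+0.000000i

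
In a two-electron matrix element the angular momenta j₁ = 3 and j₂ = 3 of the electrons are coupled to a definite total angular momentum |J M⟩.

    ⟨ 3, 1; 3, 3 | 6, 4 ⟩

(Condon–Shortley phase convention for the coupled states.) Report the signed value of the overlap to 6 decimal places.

+0.476731  (= +√(5/22))

j₁+j₂−J=0  J+j₁−j₂=6  J−j₁+j₂=6  j₁+j₂+J+1=13
(j₁±m₁, j₂±m₂, J±M) = (4,2,6,0,10,2)
P² = 2985984000/11
sum k=0..0:
  [0] +1/34560 = 1/34560
S = 1/34560
C² = P²·S² = 5/22 ; C = +0.476731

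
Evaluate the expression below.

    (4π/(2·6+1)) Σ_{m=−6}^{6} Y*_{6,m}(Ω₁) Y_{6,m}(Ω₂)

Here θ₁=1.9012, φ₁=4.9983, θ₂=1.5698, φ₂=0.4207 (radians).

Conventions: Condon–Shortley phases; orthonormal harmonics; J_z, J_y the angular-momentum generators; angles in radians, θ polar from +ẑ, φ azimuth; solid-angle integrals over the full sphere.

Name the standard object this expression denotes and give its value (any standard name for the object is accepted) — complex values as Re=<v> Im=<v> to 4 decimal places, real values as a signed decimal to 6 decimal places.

This sum is the spherical-harmonic addition theorem: it equals the Legendre polynomial P_l(cos γ) of the angle γ between the two directions.
Term-by-term m-sum for l=6 (normalisation 4π/13 = 0.966644):
  m=-6: Y*=(0.049887, -0.342425)  Y=(-0.393901, -0.279662)  product (-0.115414, 0.120930)
  m=-5: Y*=(-0.407037, 0.057876)  Y=(-0.000847, -0.001436)  product (0.000428, 0.000536)
  m=-4: Y*=(0.018669, 0.041014)  Y=(0.039877, 0.354541)  product (-0.013797, 0.008254)
  m=-3: Y*=(-0.249219, 0.215542)  Y=(-0.000592, 0.001855)  product (-0.000252, -0.000590)
  m=-2: Y*=(0.129624, 0.083419)  Y=(0.217046, -0.242826)  product (0.048391, -0.013370)
  m=-1: Y*=(-0.078730, 0.267819)  Y=(0.001873, -0.000838)  product (0.000077, 0.000568)
  m=+0: Y*=(0.179978, -0.000000)  Y=(-0.317839, 0.000000)  product (-0.057204, 0.000000)
  m=+1: Y*=(0.078730, 0.267819)  Y=(-0.001873, -0.000838)  product (0.000077, -0.000568)
  m=+2: Y*=(0.129624, -0.083419)  Y=(0.217046, 0.242826)  product (0.048391, 0.013370)
  m=+3: Y*=(0.249219, 0.215542)  Y=(0.000592, 0.001855)  product (-0.000252, 0.000590)
  m=+4: Y*=(0.018669, -0.041014)  Y=(0.039877, -0.354541)  product (-0.013797, -0.008254)
  m=+5: Y*=(0.407037, 0.057876)  Y=(0.000847, -0.001436)  product (0.000428, -0.000536)
  m=+6: Y*=(0.049887, 0.342425)  Y=(-0.393901, 0.279662)  product (-0.115414, -0.120930)
Σ over m = (-0.218339, 0.000000); ×(4π/13) → (-0.211056, 0.000000). Real part: -0.211056

Legendre polynomial (addition theorem), -0.211056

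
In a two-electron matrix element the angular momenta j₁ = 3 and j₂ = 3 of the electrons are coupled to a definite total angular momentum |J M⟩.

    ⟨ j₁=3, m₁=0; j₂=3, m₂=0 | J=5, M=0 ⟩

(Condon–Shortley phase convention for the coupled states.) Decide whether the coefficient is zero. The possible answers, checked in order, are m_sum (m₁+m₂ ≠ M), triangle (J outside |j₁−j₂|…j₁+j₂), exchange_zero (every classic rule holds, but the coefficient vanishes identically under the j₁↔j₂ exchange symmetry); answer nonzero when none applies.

exchange_zero

m-sum: m₁+m₂ = 0+0 = 0, M = 0  ✓
triangle: |j₁−j₂| = 0 ≤ J = 5 ≤ j₁+j₂ = 6  ✓
exchange: j₁=j₂ and m₁=m₂, and (−1)^(j₁+j₂−J) = (−1)^1 = −1 forces ⟨j₁m₁;j₂m₂|JM⟩ = −⟨j₂m₂;j₁m₁|JM⟩ = −⟨j₁m₁;j₂m₂|JM⟩ ⇒ the coefficient vanishes identically
Racah sum check: Σ_k collapses to 0 ⇒ CG = 0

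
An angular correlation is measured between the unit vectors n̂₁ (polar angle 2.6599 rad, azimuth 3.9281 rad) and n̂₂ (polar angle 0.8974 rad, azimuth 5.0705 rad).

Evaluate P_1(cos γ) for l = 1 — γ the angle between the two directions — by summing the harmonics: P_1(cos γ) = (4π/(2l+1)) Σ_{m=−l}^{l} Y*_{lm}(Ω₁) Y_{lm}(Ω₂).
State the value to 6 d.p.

-0.402240

Addition theorem: P_1(cos γ) = (4π/3) Σ_m Y*_{lm}(Ω₁) Y_{lm}(Ω₂), m = −1…1:
  m=-1: (-0.113054-0.113305i) × (+0.094663+0.252942i) = +0.017958-0.039322i  (running Σ = +0.017958-0.039322i)
  m=0: (-0.433005-0.000000i) × (+0.304714+0.000000i) = -0.131943-0.000000i  (running Σ = -0.113985-0.039322i)
  m=1: (+0.113054-0.113305i) × (-0.094663+0.252942i) = +0.017958+0.039322i  (running Σ = -0.096028+0.000000i)
Total Σ_m = -0.096028+0.000000i. Multiply by 4.188790: -0.402240+0.000000i. P_1(cos γ) = -0.402240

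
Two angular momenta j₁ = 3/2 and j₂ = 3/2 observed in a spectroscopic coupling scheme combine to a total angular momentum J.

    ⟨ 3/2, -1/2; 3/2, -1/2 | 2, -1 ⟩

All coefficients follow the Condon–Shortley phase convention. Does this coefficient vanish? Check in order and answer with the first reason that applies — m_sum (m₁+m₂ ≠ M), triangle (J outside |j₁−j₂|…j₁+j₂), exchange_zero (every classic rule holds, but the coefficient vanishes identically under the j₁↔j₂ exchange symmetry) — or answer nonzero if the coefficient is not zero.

m-sum: m₁+m₂ = -1/2+(-1/2) = -1, M = -1  ✓
triangle: |j₁−j₂| = 0 ≤ J = 2 ≤ j₁+j₂ = 3  ✓
exchange: j₁=j₂ and m₁=m₂, and (−1)^(j₁+j₂−J) = (−1)^1 = −1 forces ⟨j₁m₁;j₂m₂|JM⟩ = −⟨j₂m₂;j₁m₁|JM⟩ = −⟨j₁m₁;j₂m₂|JM⟩ ⇒ the coefficient vanishes identically
Racah sum check: Σ_k collapses to 0 ⇒ CG = 0

exchange_zero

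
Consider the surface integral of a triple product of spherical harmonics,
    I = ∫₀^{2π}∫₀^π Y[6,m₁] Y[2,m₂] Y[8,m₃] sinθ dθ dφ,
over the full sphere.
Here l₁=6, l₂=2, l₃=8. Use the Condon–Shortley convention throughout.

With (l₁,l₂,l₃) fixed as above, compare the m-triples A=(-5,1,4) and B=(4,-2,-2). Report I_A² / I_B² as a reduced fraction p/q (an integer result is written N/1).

l's match ⇒ only the (l;m) 3-j factors differ between A and B.
A: triangle coeff Δ(6,2,8) = 1/30940; Σ_t [0,0]: t=0:+1/239500800 = 1/239500800; (3j)²=12/7735 [(6 2 8; -5 1 4)], sign=+1
B: triangle coeff Δ(6,2,8) = 1/30940; Σ_t [0,0]: t=0:+1/174182400 = 1/174182400; (3j)²=3/6188 [(6 2 8; 4 -2 -2)], sign=+1
I_A²/I_B² = (12/7735)/(3/6188) = 16/5

16/5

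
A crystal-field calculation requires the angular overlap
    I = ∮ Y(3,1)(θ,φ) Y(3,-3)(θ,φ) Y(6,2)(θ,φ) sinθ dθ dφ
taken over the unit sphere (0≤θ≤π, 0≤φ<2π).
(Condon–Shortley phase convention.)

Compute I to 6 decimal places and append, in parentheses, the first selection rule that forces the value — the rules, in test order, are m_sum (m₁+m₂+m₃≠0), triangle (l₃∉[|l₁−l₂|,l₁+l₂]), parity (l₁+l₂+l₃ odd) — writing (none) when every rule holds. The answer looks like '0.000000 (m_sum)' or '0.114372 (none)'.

0.062728 (none)

m-sum 0 ✓  L=12 even ✓  0≤6≤6 ✓
Π(2lᵢ+1) = 7×7×13 = 637
triangle coeff Δ(3,3,6) = 1/12012
Σ_t [0,0]: t=0:+1/1296 = 1/1296
(3j)²=100/3003 [(3 3 6; 0 0 0)], sign=+1
Σ_t [0,0]: t=0:+1/34560 = 1/34560
(3j)²=1/429 [(3 3 6; 1 -3 2)], sign=+1
⇒ 4πI² = 700/14157
I = (+1)√(700/14157/(4π)) = 0.06272757
No selection rule forces the value: the integral is nonzero (none).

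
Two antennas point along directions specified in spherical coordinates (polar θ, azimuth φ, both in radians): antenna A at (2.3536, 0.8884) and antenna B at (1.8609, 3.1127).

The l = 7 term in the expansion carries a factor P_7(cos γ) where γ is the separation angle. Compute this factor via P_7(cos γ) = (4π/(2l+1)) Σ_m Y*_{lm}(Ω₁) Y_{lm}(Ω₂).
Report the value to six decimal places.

0.294226

Summing Y*_{l m}(θ₁,φ₁)·Y_{l m}(θ₂,φ₂) over m ∈ [−7, 7]; prefactor 4π/(2·7+1) = 0.837758:
  m=-7: (0.044912, -0.002896) × (-0.363328, -0.074501) = (-0.016534, -0.002294)  (running Σ = (-0.016534, -0.002294))
  m=-6: (-0.097066, 0.136537) × (-0.408065, -0.071458) = (0.049366, -0.048780)  (running Σ = (0.032832, -0.051074))
  m=-5: (-0.095940, -0.346134) × (-0.018694, -0.002720) = (0.000852, 0.006732)  (running Σ = (0.033684, -0.044342))
  m=-4: (0.415252, 0.181473) × (0.340381, 0.039514) = (0.134173, 0.078178)  (running Σ = (0.167858, 0.033836))
  m=-3: (-0.194460, 0.100348) × (0.139932, 0.012160) = (-0.028431, 0.011677)  (running Σ = (0.139426, 0.045513))
  m=-2: (-0.049173, 0.235313) × (-0.285393, -0.016510) = (0.017919, -0.066345)  (running Σ = (0.157345, -0.020832))
  m=-1: (-0.214891, -0.264438) × (-0.181535, -0.005246) = (0.037623, 0.049132)  (running Σ = (0.194967, 0.028300))
  m=0: (-0.145469, -0.000000) × (0.266230, 0.000000) = (-0.038728, -0.000000)  (running Σ = (0.156239, 0.028300))
  m=1: (0.214891, -0.264438) × (0.181535, -0.005246) = (0.037623, -0.049132)  (running Σ = (0.193862, -0.020832))
  m=2: (-0.049173, -0.235313) × (-0.285393, 0.016510) = (0.017919, 0.066345)  (running Σ = (0.211781, 0.045513))
  m=3: (0.194460, 0.100348) × (-0.139932, 0.012160) = (-0.028431, -0.011677)  (running Σ = (0.183349, 0.033836))
  m=4: (0.415252, -0.181473) × (0.340381, -0.039514) = (0.134173, -0.078178)  (running Σ = (0.317523, -0.044342))
  m=5: (0.095940, -0.346134) × (0.018694, -0.002720) = (0.000852, -0.006732)  (running Σ = (0.318375, -0.051074))
  m=6: (-0.097066, -0.136537) × (-0.408065, 0.071458) = (0.049366, 0.048780)  (running Σ = (0.367741, -0.002294))
  m=7: (-0.044912, -0.002896) × (0.363328, -0.074501) = (-0.016534, 0.002294)  (running Σ = (0.351207, -0.000000))
Total Σ_m = (0.351207, -0.000000). Multiply by 0.837758: (0.294226, -0.000000). P_7(cos γ) = 0.294226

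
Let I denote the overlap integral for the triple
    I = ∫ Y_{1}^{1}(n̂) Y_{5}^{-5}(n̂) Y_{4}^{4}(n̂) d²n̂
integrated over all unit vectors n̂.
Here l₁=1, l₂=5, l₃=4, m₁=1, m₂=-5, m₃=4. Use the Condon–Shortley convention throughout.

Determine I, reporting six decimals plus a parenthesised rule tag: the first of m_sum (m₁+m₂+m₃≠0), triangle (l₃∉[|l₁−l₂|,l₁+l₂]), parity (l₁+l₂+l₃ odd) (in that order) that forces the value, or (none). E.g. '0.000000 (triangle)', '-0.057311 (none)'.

-0.329416 (none)

m-sum 0 ✓  L=10 even ✓  4≤4≤6 ✓
Π(2lᵢ+1) = 3×11×9 = 297
triangle coeff Δ(1,5,4) = 1/495
Σ_t [1,1]: t=1:−1/576 = -1/576
(3j)²=5/99 [(1 5 4; 0 0 0)], sign=-1
Σ_t [0,0]: t=0:+1/80640 = 1/80640
(3j)²=1/11 [(1 5 4; 1 -5 4)], sign=+1
⇒ 4πI² = 15/11
I = (-1)√(15/11/(4π)) = -0.32941575
No selection rule forces the value: the integral is nonzero (none).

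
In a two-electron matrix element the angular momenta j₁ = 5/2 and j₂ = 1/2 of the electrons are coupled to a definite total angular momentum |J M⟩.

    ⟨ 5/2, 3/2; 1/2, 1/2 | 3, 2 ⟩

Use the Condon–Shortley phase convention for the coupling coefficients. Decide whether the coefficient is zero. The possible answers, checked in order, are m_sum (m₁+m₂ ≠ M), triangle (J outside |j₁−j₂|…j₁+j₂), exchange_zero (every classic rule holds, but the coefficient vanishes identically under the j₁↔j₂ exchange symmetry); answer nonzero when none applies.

m-sum: m₁+m₂ = 3/2+1/2 = 2, M = 2  ✓
triangle: |j₁−j₂| = 2 ≤ J = 3 ≤ j₁+j₂ = 3  ✓
exchange: j₁≠j₂ or m₁≠m₂ — the exchange symmetry imposes no constraint here
value check: CG = +√(5/6) = +0.912871 ≠ 0

nonzero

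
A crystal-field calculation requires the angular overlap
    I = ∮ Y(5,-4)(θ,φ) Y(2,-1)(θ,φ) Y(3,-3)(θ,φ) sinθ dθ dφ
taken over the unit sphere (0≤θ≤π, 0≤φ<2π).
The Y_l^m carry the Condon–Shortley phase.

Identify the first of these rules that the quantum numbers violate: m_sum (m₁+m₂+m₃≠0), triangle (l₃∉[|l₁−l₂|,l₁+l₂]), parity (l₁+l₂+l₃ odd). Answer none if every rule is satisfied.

m_sum

Σmᵢ = -8  ✗
l₃∈[|l₁−l₂|,l₁+l₂]=[3,7], have l₃=3
Σlᵢ = 10 ⇒ even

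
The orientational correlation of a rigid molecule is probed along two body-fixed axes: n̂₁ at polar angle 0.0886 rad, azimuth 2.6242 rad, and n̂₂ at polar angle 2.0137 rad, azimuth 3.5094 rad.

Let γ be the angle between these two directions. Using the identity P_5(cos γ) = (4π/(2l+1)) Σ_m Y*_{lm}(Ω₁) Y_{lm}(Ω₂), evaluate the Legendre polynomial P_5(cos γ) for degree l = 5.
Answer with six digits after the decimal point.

Expand P_5 via completeness: Σ_{m} conj(Y_{5,m}) at Ω₁ times Y_{5,m} at Ω₂ —
  m=-5: (0.00000 + 0.00000j) × (0.07406 + 0.26946j) = -0.00000 + 0.00000j  (running Σ = -0.00000 + 0.00000j)
  m=-4: (-0.00004 - 0.00008j) × (-0.04167 + 0.41710j) = 0.00003 - 0.00001j  (running Σ = 0.00003 - 0.00001j)
  m=-3: (-0.00004 + 0.00190j) × (-0.07507 + 0.14875j) = -0.00028 - 0.00015j  (running Σ = -0.00025 - 0.00016j)
  m=-2: (0.01334 - 0.02246j) × (0.19738 - 0.17864j) = -0.00138 - 0.00682j  (running Σ = -0.00162 - 0.00698j)
  m=-1: (-0.19168 + 0.10908j) × (0.23301 - 0.08979j) = -0.03487 + 0.04263j  (running Σ = -0.03649 + 0.03565j)
  m=0: (0.88131 + 0.00000j) × (-0.21394 + 0.00000j) = -0.18855 + 0.00000j  (running Σ = -0.22504 + 0.03565j)
  m=1: (0.19168 + 0.10908j) × (-0.23301 - 0.08979j) = -0.03487 - 0.04263j  (running Σ = -0.25991 - 0.00698j)
  m=2: (0.01334 + 0.02246j) × (0.19738 + 0.17864j) = -0.00138 + 0.00682j  (running Σ = -0.26129 - 0.00016j)
  m=3: (0.00004 + 0.00190j) × (0.07507 + 0.14875j) = -0.00028 + 0.00015j  (running Σ = -0.26157 - 0.00001j)
  m=4: (-0.00004 + 0.00008j) × (-0.04167 - 0.41710j) = 0.00003 + 0.00001j  (running Σ = -0.26153 + 0.00000j)
  m=5: (-0.00000 + 0.00000j) × (-0.07406 + 0.26946j) = -0.00000 - 0.00000j  (running Σ = -0.26153 - 0.00000j)
Σ over m = -0.26153 - 0.00000j; ×(4π/11) → -0.29877 - 0.00000j. Real part: -0.298775

-0.298775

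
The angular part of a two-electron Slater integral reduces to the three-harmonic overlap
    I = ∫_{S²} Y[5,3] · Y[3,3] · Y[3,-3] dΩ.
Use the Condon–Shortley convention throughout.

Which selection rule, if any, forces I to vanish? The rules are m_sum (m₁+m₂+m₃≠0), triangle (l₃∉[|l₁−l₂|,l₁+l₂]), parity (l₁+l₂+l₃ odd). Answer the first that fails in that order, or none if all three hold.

m_sum

Σmᵢ = 3  ✗
l₃∈[|l₁−l₂|,l₁+l₂]=[2,8], have l₃=3
Σlᵢ = 11 ⇒ odd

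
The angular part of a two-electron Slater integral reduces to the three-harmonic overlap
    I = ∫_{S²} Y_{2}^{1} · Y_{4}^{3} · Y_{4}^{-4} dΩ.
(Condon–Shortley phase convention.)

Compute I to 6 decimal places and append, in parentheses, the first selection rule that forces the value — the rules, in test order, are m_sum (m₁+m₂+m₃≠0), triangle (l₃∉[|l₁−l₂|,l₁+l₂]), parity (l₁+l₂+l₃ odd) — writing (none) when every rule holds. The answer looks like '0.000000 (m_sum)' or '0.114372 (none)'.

Rules hold: Σm=0, L=10 even, 2≤4≤6.
N = 5·9·9 = 405
Δ = 2!·2!·6!/11! = 1/13860
Racah Σ t=0..2: t=0:+1/192 t=1:−1/36 t=2:+1/192 = -5/288
⇒ 3j(2 4 4; 0 0 0)² = 20/693, sgn -1
Racah Σ t=1..1: t=1:−1/1440 = -1/1440
⇒ 3j(2 4 4; 1 3 -4)² = 7/165, sgn -1
4πI² = N·(3j₀)²·(3jₘ)² = 60/121
I = +1·√(0.495868/4π) = 0.19864517
No selection rule forces the value: the integral is nonzero (none).

0.198645 (none)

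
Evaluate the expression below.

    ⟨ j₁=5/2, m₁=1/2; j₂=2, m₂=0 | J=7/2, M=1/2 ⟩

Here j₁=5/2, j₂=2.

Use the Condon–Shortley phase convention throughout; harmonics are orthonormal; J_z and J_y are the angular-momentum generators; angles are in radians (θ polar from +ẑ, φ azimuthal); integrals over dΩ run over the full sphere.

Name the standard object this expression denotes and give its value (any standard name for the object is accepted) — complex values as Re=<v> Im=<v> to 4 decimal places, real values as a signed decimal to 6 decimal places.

Clebsch–Gordan coefficient, +√(4/105) ≈ +0.195180

This is a Clebsch–Gordan (vector-coupling) coefficient.
√[8·1!4!3!/9! · 3!2!2!2!4!3!] = √(768/35)
  +(−1)^0/∏(0,1,2,2,2,1)! = 1/8  (running 1/8)
  +(−1)^1/∏(1,0,1,1,3,2)! = -1/12  (running 1/24)
⟨..|..⟩ = √(768/35)·(1/24) = +0.195180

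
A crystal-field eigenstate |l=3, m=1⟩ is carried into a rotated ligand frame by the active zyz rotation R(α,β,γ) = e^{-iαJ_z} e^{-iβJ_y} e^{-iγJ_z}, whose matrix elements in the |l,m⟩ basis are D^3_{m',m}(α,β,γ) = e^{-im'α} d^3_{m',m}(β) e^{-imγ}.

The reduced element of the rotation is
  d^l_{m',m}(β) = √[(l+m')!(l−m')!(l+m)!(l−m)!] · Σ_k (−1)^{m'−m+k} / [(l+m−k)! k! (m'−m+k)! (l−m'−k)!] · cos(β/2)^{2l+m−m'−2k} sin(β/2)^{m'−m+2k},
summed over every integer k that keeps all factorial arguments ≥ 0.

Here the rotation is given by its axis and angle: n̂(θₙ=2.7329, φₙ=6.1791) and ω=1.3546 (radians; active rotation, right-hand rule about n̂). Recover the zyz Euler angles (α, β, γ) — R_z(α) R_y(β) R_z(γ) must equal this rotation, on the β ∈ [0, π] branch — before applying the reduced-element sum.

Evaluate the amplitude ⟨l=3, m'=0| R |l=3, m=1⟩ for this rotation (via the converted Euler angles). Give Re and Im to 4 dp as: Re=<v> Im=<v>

Re=0.3004 Im=-0.5107

Axis–angle → zyz. n̂ = (sinθₙcosφₙ, sinθₙsinφₙ, cosθₙ) = (+0.395259, -0.041290, -0.917641), ω = 1.3546.
R = I cosω + sinω [n̂]ₓ + (1−cosω) n̂n̂ᵀ gives
  R = [+0.337232, +0.883460, -0.325229; -0.909098, +0.215855, -0.356296; -0.244571, +0.415819, +0.875945]
β = atan2(√(R₁₃²+R₂₃²), R₃₃) = 0.503405; α = atan2(R₂₃, R₁₃) mod 2π = 3.972545; γ = atan2(R₃₂, −R₃₁) mod 2π = 1.039123
Split into d^3_{0,1}(β=0.5034) × two z-phases.
Half-angle: c=0.968490, s=0.249053. N=√(6·6·24·2)=41.569219
The bounds max(0,m−m')=1 and min(l+m,l−m')=3 give 3 terms
  k=1: (−1)^0·41.5692/(12)·0.9685^5·0.2491^1 = +0.735120
  k=2: (−1)^1·41.5692/(4)·0.9685^3·0.2491^3 = -0.145839
  k=3: (−1)^2·41.5692/(12)·0.9685^1·0.2491^5 = +0.003215
d^3_{0,1}(0.5034) = +0.735120 -0.145839 +0.003215 = +0.592496
Attach z-rotation phases: D = e^{-i(0)(3.9725)}·(+0.592496)·e^{-i(1)(1.0391)} = +0.300381-0.510707i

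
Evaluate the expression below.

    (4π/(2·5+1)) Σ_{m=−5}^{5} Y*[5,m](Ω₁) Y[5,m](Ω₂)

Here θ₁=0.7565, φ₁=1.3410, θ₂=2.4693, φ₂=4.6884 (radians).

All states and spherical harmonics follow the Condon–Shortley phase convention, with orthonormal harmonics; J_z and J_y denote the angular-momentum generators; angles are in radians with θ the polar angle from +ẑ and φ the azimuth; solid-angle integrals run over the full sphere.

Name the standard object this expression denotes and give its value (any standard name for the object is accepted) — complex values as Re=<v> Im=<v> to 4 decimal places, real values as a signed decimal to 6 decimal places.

Legendre polynomial (addition theorem), -0.819684

This sum is the spherical-harmonic addition theorem: it equals the Legendre polynomial P_l(cos γ) of the angle γ between the two directions.
Summing Y*_{l m}(θ₁,φ₁)·Y_{l m}(θ₂,φ₂) over m ∈ [−5, 5]; prefactor 4π/(2·5+1) = 1.142397:
  [-5]  conj(Y_{5,-5})(Ω₁) = +0.064510+0.028949i ; Y_{5,-5}(Ω₂) = -0.005203+0.043171i ; Δ = -0.001585+0.002634i
  [-4]  conj(Y_{5,-4})(Ω₁) = +0.143677-0.188368i ; Y_{5,-4}(Ω₂) = -0.171952-0.016551i ; Δ = -0.027823+0.030012i
  [-3]  conj(Y_{5,-3})(Ω₁) = -0.267536-0.324558i ; Y_{5,-3}(Ω₂) = +0.027094-0.375833i ; Δ = -0.129228+0.091755i
  [-2]  conj(Y_{5,-2})(Ω₁) = -0.305293+0.151102i ; Y_{5,-2}(Ω₂) = +0.429673+0.020631i ; Δ = -0.134294+0.058626i
  [-1]  conj(Y_{5,-1})(Ω₁) = -0.026555-0.113516i ; Y_{5,-1}(Ω₂) = -0.001431+0.059643i ; Δ = +0.006808-0.001421i
  [+0]  conj(Y_{5,0})(Ω₁) = -0.374193-0.000000i ; Y_{5,0}(Ω₂) = +0.388214+0.000000i ; Δ = -0.145267-0.000000i
  [+1]  conj(Y_{5,1})(Ω₁) = +0.026555-0.113516i ; Y_{5,1}(Ω₂) = +0.001431+0.059643i ; Δ = +0.006808+0.001421i
  [+2]  conj(Y_{5,2})(Ω₁) = -0.305293-0.151102i ; Y_{5,2}(Ω₂) = +0.429673-0.020631i ; Δ = -0.134294-0.058626i
  [+3]  conj(Y_{5,3})(Ω₁) = +0.267536-0.324558i ; Y_{5,3}(Ω₂) = -0.027094-0.375833i ; Δ = -0.129228-0.091755i
  [+4]  conj(Y_{5,4})(Ω₁) = +0.143677+0.188368i ; Y_{5,4}(Ω₂) = -0.171952+0.016551i ; Δ = -0.027823-0.030012i
  [+5]  conj(Y_{5,5})(Ω₁) = -0.064510+0.028949i ; Y_{5,5}(Ω₂) = +0.005203+0.043171i ; Δ = -0.001585-0.002634i
Total Σ_m = -0.717512-0.000000i. Multiply by 1.142397: -0.819684-0.000000i. P_5(cos γ) = -0.819684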